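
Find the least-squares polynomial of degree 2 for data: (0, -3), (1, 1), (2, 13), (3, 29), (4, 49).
-121/35 + (102/35)x + (18/7)x²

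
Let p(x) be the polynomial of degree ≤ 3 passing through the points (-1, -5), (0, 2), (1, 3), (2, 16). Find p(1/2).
17/8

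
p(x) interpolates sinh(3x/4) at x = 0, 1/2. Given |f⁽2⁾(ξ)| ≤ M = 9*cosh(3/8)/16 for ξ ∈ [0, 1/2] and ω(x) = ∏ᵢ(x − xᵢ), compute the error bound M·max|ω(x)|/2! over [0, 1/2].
9*cosh(3/8)/512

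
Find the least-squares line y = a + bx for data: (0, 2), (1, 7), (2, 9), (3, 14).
a = 23/10, b = 19/5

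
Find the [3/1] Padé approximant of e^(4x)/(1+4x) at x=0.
(44*x**3/3 + 8*x**2 + 9*x/2 + 1)/(9*x/2 + 1)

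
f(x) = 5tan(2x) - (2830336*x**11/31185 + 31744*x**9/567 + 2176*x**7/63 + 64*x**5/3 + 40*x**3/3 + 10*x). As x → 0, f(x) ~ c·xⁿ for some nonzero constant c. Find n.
13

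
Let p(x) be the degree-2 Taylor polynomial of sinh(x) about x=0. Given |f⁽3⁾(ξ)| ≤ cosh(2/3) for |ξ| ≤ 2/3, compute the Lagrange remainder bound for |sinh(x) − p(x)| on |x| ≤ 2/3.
4*cosh(2/3)/81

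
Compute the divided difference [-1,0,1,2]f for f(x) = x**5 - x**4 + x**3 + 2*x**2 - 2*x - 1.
4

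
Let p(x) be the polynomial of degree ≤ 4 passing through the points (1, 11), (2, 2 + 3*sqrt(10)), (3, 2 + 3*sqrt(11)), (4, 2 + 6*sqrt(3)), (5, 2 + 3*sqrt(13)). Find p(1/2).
-315*sqrt(10)/32 - 135*sqrt(3)/16 + 105*sqrt(13)/128 + 3091/128 + 567*sqrt(11)/64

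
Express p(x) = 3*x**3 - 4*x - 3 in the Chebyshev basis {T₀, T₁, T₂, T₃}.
(-3)T₀ + (-7/4)T₁ + (3/4)T₃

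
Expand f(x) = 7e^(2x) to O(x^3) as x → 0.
7 + 14*x + 14*x**2 + O(x**3)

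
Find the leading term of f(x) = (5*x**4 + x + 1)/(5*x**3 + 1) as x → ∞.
x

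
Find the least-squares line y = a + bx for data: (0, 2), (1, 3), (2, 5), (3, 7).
a = 17/10, b = 17/10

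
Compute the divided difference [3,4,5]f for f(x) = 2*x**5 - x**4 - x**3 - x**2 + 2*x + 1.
1210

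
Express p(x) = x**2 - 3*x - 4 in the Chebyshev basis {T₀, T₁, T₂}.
(-7/2)T₀ + (-3)T₁ + (1/2)T₂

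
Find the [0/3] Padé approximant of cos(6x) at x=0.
1/(18*x**2 + 1)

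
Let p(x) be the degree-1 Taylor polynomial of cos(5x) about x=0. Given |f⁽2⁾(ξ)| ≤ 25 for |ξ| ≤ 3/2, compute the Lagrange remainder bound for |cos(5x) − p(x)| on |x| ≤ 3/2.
225/8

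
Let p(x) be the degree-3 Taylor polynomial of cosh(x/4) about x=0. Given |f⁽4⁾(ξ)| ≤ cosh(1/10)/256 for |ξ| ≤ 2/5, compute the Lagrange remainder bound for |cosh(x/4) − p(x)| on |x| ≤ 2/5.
cosh(1/10)/240000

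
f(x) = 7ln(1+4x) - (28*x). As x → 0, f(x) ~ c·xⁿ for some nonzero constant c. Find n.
2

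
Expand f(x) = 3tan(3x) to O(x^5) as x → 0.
9*x + 27*x**3 + O(x**5)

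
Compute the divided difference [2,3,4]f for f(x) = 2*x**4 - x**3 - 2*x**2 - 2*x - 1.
99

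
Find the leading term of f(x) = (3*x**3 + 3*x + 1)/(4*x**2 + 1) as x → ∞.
3*x/4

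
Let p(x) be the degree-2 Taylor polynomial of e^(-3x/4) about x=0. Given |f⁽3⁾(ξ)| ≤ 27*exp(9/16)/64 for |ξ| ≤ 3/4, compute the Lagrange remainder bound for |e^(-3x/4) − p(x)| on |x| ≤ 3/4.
243*exp(9/16)/8192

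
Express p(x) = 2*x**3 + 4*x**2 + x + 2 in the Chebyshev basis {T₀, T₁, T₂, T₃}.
(4)T₀ + (5/2)T₁ + (2)T₂ + (1/2)T₃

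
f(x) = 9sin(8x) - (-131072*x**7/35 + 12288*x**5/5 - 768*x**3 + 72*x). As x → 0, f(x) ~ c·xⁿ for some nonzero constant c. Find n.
9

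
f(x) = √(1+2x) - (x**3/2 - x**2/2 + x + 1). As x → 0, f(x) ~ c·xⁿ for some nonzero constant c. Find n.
4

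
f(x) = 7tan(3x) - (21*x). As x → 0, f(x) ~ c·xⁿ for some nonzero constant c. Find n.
3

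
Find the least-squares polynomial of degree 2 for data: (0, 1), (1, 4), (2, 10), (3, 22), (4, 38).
41/35 + (2/35)x + (16/7)x²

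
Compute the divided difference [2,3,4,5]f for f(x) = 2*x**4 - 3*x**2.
28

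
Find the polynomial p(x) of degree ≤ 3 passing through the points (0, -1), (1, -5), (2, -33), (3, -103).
-3*x**3 - 3*x**2 + 2*x - 1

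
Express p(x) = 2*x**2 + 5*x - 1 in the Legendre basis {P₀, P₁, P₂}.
(-1/3)P₀ + (5)P₁ + (4/3)P₂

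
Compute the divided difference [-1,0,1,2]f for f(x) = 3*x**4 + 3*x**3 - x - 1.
9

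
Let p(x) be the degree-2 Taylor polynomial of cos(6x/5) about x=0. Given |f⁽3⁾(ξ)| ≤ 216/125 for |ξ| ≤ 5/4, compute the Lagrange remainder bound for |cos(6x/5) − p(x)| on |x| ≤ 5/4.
9/16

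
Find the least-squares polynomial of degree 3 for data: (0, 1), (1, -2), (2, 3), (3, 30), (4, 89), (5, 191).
71/63 + (-1679/378)x + (-253/252)x² + (205/108)x³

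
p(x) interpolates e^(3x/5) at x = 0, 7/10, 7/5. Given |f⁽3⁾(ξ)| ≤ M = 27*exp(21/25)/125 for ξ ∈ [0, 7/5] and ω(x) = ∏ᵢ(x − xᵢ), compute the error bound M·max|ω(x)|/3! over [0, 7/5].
343*sqrt(3)*exp(21/25)/125000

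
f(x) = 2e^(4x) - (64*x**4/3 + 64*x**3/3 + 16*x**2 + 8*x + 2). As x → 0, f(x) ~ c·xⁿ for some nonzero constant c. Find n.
5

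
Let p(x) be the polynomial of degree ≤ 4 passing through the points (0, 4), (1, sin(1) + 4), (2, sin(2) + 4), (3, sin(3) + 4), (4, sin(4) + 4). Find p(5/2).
-5*sin(1)/32 - 5*sin(4)/128 + 15*sin(3)/32 + 45*sin(2)/64 + 4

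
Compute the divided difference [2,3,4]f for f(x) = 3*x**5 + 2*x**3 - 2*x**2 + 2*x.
871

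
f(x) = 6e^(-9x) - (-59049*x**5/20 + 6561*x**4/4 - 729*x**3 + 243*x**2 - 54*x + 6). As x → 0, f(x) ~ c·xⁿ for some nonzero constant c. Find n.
6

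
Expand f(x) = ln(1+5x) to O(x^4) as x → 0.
5*x - 25*x**2/2 + 125*x**3/3 + O(x**4)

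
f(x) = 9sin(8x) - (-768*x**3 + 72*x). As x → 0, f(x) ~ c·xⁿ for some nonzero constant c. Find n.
5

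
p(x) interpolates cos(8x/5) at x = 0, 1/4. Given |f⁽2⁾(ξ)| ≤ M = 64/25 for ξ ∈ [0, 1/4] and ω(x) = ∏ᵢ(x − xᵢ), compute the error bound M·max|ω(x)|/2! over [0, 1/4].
1/50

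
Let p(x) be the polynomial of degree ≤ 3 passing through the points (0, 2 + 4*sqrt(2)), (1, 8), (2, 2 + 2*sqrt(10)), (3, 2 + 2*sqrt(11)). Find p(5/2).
1/8 + sqrt(2)/4 + 5*sqrt(11)/8 + 15*sqrt(10)/8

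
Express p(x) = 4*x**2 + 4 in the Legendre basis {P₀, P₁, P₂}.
(16/3)P₀ + (8/3)P₂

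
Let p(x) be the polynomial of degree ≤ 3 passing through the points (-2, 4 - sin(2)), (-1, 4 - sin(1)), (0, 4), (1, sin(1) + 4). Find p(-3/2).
-7*sin(1)/8 - 5*sin(2)/16 + 4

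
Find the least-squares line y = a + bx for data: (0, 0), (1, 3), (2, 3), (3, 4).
a = 7/10, b = 6/5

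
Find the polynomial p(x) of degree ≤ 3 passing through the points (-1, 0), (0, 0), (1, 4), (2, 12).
2*x**2 + 2*x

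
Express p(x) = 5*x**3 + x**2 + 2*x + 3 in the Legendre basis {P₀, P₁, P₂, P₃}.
(10/3)P₀ + (5)P₁ + (2/3)P₂ + (2)P₃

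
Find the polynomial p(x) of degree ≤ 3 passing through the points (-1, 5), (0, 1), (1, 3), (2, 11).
3*x**2 - x + 1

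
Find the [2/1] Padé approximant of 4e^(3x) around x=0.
(6*x**2 + 8*x + 4)/(1 - x)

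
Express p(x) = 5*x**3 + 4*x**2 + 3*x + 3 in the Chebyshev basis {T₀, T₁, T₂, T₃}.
(5)T₀ + (27/4)T₁ + (2)T₂ + (5/4)T₃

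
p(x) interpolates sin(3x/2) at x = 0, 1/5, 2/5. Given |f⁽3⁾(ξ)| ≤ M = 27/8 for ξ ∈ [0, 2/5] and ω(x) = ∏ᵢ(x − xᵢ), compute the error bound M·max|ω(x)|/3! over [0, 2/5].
sqrt(3)/1000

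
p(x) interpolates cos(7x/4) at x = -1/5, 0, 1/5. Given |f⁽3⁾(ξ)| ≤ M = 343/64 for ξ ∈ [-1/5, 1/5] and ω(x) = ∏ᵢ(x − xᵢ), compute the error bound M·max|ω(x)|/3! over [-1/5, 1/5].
343*sqrt(3)/216000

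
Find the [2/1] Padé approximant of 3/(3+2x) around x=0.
1/(2*x/3 + 1)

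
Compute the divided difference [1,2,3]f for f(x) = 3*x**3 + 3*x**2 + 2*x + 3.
21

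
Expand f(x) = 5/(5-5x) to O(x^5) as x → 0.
1 + x + x**2 + x**3 + x**4 + O(x**5)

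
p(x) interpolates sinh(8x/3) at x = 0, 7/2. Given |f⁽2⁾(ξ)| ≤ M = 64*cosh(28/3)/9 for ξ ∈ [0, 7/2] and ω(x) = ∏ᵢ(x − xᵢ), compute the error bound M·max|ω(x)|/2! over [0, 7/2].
98*cosh(28/3)/9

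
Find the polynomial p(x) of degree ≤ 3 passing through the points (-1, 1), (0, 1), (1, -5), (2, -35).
-3*x**3 - 3*x**2 + 1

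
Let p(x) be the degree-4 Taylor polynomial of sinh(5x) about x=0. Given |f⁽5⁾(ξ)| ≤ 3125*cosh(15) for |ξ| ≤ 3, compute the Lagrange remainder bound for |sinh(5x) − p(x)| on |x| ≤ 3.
50625*cosh(15)/8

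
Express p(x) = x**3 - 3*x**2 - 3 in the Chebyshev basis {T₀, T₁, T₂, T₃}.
(-9/2)T₀ + (3/4)T₁ + (-3/2)T₂ + (1/4)T₃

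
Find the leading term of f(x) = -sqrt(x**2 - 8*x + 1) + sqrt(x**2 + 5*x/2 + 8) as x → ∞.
21/4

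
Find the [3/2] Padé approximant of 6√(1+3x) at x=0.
(81*x**3/16 + 243*x**2/8 + 27*x + 6)/(27*x**2/16 + 3*x + 1)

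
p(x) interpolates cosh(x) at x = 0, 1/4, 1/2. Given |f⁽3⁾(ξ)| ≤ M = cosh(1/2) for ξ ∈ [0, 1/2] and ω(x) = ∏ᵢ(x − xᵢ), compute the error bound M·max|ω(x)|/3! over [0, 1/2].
sqrt(3)*cosh(1/2)/1728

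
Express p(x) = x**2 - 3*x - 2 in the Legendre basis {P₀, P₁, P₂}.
(-5/3)P₀ + (-3)P₁ + (2/3)P₂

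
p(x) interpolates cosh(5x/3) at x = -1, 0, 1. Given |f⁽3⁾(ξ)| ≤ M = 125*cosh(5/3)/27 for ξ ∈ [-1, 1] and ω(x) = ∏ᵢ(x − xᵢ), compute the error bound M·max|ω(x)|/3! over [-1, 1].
125*sqrt(3)*cosh(5/3)/729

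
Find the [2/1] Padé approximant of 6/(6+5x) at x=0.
1/(5*x/6 + 1)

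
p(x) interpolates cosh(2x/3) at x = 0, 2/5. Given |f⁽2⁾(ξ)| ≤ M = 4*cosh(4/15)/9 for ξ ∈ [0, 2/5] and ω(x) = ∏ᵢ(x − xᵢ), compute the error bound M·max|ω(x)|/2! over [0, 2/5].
2*cosh(4/15)/225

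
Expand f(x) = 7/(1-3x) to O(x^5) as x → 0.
7 + 21*x + 63*x**2 + 189*x**3 + 567*x**4 + O(x**5)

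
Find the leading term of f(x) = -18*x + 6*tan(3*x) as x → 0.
54*x**3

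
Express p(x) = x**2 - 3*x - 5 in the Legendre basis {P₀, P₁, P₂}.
(-14/3)P₀ + (-3)P₁ + (2/3)P₂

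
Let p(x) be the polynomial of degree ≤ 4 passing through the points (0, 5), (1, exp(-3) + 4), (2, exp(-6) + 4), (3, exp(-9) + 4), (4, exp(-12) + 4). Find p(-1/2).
(-420*exp(9) - 180*exp(3) + 35 + 378*exp(6) + 827*exp(12))*exp(-12)/128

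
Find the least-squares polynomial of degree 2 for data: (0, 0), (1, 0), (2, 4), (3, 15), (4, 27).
-6/35 + (-137/70)x + (31/14)x²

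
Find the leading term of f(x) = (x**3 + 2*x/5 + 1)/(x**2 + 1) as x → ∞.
x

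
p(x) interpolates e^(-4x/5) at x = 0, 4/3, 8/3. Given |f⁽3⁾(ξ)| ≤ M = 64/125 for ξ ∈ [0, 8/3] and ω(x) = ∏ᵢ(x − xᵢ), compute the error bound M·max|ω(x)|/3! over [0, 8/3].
4096*sqrt(3)/91125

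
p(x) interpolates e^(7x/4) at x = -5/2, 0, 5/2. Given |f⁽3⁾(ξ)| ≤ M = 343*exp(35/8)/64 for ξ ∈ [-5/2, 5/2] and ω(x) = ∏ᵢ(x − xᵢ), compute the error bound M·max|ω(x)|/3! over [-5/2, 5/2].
42875*sqrt(3)*exp(35/8)/13824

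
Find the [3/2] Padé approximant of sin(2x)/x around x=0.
(2 - 14*x**2/15)/(x**2/5 + 1)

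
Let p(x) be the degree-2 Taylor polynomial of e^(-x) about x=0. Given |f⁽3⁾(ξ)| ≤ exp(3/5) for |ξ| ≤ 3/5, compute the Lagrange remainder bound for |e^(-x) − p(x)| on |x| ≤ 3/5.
9*exp(3/5)/250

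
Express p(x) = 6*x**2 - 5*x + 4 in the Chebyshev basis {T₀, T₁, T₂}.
(7)T₀ + (-5)T₁ + (3)T₂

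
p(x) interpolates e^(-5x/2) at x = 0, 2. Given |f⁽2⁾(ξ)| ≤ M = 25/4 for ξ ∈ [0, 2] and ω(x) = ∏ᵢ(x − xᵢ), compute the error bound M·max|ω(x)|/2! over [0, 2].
25/8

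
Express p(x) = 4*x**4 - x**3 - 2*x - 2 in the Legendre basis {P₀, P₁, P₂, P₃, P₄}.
(-6/5)P₀ + (-13/5)P₁ + (16/7)P₂ + (-2/5)P₃ + (32/35)P₄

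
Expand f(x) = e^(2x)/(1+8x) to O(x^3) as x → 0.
1 - 6*x + 50*x**2 + O(x**3)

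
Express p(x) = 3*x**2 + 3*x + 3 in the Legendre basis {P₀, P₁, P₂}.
(4)P₀ + (3)P₁ + (2)P₂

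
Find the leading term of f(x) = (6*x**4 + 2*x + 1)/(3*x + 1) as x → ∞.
2*x**3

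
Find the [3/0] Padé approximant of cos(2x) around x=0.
1 - 2*x**2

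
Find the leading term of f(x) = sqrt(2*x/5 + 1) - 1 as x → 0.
x/5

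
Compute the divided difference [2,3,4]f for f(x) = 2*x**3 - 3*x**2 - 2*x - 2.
15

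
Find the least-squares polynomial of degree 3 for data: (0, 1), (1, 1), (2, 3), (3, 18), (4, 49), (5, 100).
9/7 + (-79/42)x + (-1/4)x² + (11/12)x³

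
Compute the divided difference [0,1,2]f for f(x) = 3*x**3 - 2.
9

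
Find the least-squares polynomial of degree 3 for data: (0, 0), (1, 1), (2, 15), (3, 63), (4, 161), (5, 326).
1/6 + (-307/252)x + (-121/84)x² + (53/18)x³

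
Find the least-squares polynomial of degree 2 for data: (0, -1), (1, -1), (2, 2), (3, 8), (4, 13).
-47/35 + (-1/70)x + (13/14)x²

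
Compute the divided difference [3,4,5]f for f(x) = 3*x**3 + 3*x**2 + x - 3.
39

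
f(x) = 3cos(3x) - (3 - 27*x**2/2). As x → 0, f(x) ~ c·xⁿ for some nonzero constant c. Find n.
4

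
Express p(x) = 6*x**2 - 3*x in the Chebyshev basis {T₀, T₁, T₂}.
(3)T₀ + (-3)T₁ + (3)T₂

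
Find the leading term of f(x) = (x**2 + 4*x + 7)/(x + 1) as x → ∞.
x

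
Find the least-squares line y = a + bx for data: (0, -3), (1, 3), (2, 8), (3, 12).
a = -5/2, b = 5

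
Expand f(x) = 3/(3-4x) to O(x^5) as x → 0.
1 + 4*x/3 + 16*x**2/9 + 64*x**3/27 + 256*x**4/81 + O(x**5)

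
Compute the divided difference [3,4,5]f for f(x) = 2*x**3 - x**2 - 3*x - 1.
23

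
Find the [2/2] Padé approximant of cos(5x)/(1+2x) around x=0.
(-1925*x**2/204 - 25*x/51 + 1)/(25*x**2/12 + 77*x/51 + 1)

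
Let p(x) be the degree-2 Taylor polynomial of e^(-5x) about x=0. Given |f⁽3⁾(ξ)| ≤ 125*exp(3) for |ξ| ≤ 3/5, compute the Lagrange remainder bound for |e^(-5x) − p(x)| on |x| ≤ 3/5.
9*exp(3)/2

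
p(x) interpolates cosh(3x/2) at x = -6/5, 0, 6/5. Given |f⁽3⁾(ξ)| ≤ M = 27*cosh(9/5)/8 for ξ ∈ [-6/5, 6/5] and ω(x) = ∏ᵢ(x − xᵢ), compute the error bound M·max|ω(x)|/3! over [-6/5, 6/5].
27*sqrt(3)*cosh(9/5)/125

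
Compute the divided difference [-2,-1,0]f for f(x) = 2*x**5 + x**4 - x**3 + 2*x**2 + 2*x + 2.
-18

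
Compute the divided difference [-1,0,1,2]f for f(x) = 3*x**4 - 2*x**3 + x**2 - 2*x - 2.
4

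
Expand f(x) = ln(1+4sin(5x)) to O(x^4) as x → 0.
20*x - 200*x**2 + 7750*x**3/3 + O(x**4)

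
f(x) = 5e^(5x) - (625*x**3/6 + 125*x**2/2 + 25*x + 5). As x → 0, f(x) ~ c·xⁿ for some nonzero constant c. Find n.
4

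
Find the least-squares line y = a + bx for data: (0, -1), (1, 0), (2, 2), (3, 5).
a = -3/2, b = 2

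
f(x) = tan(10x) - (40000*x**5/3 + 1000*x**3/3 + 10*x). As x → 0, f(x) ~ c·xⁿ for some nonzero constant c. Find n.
7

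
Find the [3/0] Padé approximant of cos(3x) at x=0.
1 - 9*x**2/2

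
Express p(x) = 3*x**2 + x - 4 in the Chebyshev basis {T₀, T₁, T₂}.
(-5/2)T₀ + T₁ + (3/2)T₂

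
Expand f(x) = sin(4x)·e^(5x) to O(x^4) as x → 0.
4*x + 20*x**2 + 118*x**3/3 + O(x**4)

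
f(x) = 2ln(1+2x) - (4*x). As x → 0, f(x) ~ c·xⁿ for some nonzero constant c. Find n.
2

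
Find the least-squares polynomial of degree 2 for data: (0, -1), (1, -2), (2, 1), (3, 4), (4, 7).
-51/35 + (-3/35)x + (4/7)x²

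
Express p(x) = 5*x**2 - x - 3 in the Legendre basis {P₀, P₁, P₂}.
(-4/3)P₀ - P₁ + (10/3)P₂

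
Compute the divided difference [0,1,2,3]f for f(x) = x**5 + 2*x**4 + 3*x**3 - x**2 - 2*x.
40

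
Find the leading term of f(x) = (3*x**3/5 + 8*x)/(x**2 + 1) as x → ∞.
3*x/5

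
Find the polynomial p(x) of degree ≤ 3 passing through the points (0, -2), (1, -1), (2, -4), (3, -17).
-x**3 + x**2 + x - 2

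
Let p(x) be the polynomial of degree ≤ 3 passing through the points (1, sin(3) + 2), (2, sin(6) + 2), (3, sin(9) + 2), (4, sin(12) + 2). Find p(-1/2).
105*sin(3)/16 - 35*sin(12)/16 + 2 - 189*sin(6)/16 + 135*sin(9)/16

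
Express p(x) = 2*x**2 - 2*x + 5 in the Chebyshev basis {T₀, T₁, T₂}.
(6)T₀ + (-2)T₁ + T₂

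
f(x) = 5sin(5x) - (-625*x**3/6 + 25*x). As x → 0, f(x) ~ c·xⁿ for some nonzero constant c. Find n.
5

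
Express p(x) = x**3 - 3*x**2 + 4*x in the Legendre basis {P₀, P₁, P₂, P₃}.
-P₀ + (23/5)P₁ + (-2)P₂ + (2/5)P₃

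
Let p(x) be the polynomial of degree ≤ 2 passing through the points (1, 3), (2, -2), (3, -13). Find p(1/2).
13/4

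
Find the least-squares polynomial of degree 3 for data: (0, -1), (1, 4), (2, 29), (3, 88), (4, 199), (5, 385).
-83/63 + (203/54)x + (-137/252)x² + (329/108)x³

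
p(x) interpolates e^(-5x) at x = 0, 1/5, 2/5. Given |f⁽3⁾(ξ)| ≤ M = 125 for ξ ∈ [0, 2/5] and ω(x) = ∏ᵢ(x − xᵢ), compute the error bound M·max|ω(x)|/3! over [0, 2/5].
sqrt(3)/27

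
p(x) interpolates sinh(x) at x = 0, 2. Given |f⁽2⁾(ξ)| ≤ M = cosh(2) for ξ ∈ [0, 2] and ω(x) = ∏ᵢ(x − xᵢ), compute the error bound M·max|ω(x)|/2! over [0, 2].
cosh(2)/2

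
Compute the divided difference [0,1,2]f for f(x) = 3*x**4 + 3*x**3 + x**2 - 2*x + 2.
31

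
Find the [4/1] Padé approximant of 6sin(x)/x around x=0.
x**4/20 - x**2 + 6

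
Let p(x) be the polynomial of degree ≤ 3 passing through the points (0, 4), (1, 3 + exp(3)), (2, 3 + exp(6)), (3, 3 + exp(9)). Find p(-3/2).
-35*exp(9)/16 - 189*exp(3)/16 + 153/16 + 135*exp(6)/16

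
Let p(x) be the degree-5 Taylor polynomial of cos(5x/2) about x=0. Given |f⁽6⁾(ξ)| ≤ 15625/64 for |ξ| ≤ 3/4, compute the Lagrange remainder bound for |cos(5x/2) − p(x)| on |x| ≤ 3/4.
253125/4194304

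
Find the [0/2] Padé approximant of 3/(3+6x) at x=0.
1/(2*x + 1)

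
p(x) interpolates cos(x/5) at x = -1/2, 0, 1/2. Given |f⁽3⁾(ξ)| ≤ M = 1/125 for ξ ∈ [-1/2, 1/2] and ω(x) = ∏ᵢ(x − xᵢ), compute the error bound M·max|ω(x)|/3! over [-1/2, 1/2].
sqrt(3)/27000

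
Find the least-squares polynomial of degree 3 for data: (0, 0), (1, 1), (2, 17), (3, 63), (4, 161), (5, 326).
-1/18 + (49/108)x + (-77/36)x² + (163/54)x³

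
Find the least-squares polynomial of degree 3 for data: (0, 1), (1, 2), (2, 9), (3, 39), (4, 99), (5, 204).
8/7 + (3/14)x + (-27/14)x² + (2)x³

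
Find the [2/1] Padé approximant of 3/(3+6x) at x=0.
1/(2*x + 1)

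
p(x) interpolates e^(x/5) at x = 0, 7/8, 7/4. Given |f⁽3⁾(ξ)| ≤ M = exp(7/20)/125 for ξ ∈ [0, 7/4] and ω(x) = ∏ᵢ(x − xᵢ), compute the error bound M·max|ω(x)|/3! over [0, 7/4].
343*sqrt(3)*exp(7/20)/1728000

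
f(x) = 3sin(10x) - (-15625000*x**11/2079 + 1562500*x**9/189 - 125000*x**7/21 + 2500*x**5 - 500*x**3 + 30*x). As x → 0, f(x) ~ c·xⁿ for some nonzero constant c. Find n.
13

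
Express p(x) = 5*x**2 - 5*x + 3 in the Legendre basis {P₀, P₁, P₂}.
(14/3)P₀ + (-5)P₁ + (10/3)P₂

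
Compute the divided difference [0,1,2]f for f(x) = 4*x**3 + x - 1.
12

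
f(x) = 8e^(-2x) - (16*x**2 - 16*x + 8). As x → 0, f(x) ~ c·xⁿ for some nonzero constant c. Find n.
3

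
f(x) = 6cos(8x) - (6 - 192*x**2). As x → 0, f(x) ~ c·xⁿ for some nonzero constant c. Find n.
4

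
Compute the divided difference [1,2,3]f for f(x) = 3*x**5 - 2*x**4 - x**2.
219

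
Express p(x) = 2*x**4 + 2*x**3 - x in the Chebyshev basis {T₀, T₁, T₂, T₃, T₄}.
(3/4)T₀ + (1/2)T₁ + T₂ + (1/2)T₃ + (1/4)T₄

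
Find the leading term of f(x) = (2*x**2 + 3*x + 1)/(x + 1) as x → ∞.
2*x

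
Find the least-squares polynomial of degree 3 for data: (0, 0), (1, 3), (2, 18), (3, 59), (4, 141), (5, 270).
31/126 + (-529/756)x + (191/252)x² + (55/27)x³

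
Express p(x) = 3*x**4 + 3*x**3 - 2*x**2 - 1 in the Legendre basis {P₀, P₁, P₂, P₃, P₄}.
(-16/15)P₀ + (9/5)P₁ + (8/21)P₂ + (6/5)P₃ + (24/35)P₄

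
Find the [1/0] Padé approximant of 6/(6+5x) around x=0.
1 - 5*x/6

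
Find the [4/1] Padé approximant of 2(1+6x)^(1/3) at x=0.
(32*x**4/3 - 128*x**3/15 + 48*x**2/5 + 64*x/5 + 2)/(22*x/5 + 1)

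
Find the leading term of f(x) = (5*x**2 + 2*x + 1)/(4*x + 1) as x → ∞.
5*x/4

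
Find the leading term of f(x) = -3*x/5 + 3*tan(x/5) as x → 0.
x**3/125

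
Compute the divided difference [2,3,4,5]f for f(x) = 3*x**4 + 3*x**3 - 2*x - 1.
45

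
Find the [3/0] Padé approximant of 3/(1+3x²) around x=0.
3 - 9*x**2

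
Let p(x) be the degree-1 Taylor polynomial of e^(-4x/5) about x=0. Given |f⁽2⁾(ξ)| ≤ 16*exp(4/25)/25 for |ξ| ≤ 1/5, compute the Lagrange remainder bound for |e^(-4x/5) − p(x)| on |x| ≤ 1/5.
8*exp(4/25)/625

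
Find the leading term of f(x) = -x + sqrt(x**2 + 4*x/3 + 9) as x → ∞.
2/3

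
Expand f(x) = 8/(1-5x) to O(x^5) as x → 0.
8 + 40*x + 200*x**2 + 1000*x**3 + 5000*x**4 + O(x**5)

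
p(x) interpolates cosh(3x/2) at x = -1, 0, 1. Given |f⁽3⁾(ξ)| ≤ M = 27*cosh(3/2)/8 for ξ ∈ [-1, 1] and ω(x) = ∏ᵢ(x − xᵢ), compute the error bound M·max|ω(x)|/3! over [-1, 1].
sqrt(3)*cosh(3/2)/8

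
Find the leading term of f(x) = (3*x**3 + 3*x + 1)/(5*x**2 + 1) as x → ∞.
3*x/5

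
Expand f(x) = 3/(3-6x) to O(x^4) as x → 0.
1 + 2*x + 4*x**2 + 8*x**3 + O(x**4)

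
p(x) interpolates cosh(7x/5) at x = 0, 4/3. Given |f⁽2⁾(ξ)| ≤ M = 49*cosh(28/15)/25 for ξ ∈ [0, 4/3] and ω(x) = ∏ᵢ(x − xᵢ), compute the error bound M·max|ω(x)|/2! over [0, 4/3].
98*cosh(28/15)/225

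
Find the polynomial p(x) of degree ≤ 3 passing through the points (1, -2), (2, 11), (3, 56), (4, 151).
3*x**3 - 2*x**2 - 2*x - 1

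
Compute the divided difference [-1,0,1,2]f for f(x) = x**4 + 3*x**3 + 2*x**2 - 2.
5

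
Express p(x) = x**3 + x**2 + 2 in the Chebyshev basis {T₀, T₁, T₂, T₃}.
(5/2)T₀ + (3/4)T₁ + (1/2)T₂ + (1/4)T₃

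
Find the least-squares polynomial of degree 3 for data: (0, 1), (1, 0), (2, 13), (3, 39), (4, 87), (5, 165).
40/63 + (-485/189)x + (535/252)x² + (107/108)x³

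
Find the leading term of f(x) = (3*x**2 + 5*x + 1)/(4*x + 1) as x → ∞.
3*x/4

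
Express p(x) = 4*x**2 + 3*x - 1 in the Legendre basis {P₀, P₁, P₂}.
(1/3)P₀ + (3)P₁ + (8/3)P₂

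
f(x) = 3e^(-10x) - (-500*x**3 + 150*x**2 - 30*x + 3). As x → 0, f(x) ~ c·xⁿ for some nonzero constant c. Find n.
4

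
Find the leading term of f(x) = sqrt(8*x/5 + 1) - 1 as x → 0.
4*x/5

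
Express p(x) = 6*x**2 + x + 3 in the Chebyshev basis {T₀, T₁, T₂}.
(6)T₀ + T₁ + (3)T₂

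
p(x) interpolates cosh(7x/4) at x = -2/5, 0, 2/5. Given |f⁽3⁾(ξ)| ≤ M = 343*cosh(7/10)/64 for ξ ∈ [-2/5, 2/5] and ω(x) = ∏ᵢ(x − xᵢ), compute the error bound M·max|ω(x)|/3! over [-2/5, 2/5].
343*sqrt(3)*cosh(7/10)/27000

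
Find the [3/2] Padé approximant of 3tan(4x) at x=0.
(-64*x**3/5 + 12*x)/(1 - 32*x**2/5)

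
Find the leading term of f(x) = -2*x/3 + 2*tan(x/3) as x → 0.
2*x**3/81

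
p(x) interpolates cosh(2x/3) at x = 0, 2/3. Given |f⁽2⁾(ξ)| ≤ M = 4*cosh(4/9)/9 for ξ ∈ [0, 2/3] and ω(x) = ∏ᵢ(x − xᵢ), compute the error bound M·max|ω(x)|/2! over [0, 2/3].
2*cosh(4/9)/81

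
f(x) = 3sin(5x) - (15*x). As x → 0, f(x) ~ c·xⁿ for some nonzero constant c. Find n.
3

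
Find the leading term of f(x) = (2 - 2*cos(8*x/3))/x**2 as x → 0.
64/9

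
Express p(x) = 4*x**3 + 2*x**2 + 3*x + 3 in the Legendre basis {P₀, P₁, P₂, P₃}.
(11/3)P₀ + (27/5)P₁ + (4/3)P₂ + (8/5)P₃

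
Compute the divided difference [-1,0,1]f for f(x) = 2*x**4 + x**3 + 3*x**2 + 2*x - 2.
5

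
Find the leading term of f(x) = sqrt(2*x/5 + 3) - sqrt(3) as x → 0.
sqrt(3)*x/15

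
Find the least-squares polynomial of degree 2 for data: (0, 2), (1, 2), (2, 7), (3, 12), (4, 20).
59/35 + (1/35)x + (8/7)x²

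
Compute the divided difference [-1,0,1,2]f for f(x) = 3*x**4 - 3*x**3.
3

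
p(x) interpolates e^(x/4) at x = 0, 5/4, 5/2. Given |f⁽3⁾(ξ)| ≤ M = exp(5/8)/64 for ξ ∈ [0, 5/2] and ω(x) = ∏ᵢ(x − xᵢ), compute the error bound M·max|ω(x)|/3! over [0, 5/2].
125*sqrt(3)*exp(5/8)/110592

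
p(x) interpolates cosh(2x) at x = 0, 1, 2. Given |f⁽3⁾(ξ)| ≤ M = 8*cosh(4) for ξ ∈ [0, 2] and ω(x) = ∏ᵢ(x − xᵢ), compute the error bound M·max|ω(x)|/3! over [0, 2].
8*sqrt(3)*cosh(4)/27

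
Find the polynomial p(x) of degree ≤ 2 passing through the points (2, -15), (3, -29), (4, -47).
-2*x**2 - 4*x + 1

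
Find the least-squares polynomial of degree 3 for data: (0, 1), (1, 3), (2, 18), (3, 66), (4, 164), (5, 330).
137/126 + (505/756)x + (-521/252)x² + (163/54)x³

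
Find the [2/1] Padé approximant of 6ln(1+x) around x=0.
x*(x + 6)/(2*x/3 + 1)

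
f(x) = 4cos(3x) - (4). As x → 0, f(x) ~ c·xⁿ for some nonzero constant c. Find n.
2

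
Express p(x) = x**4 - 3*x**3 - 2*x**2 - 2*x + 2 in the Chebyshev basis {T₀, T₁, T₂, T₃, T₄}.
(11/8)T₀ + (-17/4)T₁ + (-1/2)T₂ + (-3/4)T₃ + (1/8)T₄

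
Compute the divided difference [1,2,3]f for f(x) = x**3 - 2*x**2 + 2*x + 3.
4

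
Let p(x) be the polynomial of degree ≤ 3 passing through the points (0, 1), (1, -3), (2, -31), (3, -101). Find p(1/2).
7/8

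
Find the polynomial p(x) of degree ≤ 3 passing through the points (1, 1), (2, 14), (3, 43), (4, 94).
x**3 + 2*x**2 - 2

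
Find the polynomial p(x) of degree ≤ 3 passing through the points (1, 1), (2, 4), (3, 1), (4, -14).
-x**3 + 3*x**2 + x - 2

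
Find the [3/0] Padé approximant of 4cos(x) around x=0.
4 - 2*x**2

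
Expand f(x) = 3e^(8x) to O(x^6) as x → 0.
3 + 24*x + 96*x**2 + 256*x**3 + 512*x**4 + 4096*x**5/5 + O(x**6)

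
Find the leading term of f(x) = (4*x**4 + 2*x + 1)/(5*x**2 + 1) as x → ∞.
4*x**2/5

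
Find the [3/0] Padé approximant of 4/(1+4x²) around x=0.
4 - 16*x**2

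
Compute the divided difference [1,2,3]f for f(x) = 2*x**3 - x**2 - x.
11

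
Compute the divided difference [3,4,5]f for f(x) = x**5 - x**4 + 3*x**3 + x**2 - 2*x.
600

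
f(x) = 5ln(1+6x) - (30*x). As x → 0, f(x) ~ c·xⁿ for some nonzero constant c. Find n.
2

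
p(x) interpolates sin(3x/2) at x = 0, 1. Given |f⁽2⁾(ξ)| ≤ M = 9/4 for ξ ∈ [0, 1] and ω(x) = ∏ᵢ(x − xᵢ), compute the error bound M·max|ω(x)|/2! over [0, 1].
9/32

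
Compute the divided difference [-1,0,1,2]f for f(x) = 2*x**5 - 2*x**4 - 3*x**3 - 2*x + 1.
3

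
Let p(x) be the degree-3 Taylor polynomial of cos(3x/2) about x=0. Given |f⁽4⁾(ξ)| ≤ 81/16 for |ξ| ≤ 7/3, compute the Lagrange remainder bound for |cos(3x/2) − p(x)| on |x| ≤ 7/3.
2401/384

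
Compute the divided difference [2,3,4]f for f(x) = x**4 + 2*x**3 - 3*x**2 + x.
70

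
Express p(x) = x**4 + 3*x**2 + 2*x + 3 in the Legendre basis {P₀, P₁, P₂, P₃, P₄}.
(21/5)P₀ + (2)P₁ + (18/7)P₂ + (8/35)P₄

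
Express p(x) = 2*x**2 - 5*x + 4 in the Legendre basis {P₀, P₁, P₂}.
(14/3)P₀ + (-5)P₁ + (4/3)P₂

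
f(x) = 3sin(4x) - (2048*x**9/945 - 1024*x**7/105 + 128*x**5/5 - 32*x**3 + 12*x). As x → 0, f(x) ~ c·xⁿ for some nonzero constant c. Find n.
11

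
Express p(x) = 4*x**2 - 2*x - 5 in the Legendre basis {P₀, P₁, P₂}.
(-11/3)P₀ + (-2)P₁ + (8/3)P₂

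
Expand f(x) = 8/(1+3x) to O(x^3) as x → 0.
8 - 24*x + 72*x**2 + O(x**3)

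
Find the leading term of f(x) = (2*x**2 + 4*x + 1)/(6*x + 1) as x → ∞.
x/3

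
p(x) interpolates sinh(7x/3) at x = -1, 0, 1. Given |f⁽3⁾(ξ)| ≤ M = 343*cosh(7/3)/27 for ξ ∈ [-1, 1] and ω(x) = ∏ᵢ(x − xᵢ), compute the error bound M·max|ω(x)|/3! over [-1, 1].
343*sqrt(3)*cosh(7/3)/729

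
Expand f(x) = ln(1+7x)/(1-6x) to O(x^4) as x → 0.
7*x + 35*x**2/2 + 658*x**3/3 + O(x**4)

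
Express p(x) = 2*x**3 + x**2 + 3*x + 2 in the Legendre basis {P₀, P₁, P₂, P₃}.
(7/3)P₀ + (21/5)P₁ + (2/3)P₂ + (4/5)P₃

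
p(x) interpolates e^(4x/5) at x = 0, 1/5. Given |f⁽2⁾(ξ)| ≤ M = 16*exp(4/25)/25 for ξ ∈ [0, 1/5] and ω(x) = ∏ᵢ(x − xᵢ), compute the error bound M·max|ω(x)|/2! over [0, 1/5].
2*exp(4/25)/625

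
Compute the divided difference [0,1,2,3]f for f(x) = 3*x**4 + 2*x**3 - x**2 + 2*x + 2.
20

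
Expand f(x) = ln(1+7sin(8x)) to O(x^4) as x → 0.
56*x - 1568*x**2 + 173824*x**3/3 + O(x**4)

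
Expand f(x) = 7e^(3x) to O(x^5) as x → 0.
7 + 21*x + 63*x**2/2 + 63*x**3/2 + 189*x**4/8 + O(x**5)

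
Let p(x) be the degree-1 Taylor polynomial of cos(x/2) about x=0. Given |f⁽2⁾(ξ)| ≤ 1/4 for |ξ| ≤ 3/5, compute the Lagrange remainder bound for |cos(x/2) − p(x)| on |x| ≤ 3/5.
9/200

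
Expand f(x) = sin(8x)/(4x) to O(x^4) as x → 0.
2 - 64*x**2/3 + O(x**4)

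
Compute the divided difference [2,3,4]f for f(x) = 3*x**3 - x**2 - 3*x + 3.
26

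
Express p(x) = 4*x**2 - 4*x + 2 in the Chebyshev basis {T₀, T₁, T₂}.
(4)T₀ + (-4)T₁ + (2)T₂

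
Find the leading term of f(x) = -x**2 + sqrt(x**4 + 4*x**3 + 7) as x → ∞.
2*x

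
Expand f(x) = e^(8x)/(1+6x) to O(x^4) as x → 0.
1 + 2*x + 20*x**2 - 104*x**3/3 + O(x**4)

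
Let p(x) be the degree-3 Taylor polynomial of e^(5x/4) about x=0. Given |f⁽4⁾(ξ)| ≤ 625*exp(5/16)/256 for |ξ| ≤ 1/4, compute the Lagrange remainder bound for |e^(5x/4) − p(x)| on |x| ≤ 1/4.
625*exp(5/16)/1572864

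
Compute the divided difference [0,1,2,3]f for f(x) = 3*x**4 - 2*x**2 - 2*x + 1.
18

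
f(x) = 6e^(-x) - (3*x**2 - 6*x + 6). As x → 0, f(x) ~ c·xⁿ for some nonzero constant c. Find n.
3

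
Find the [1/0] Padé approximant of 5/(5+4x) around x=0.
1 - 4*x/5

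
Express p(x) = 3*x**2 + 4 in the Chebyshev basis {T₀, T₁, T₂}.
(11/2)T₀ + (3/2)T₂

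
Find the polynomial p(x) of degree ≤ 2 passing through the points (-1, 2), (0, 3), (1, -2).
-3*x**2 - 2*x + 3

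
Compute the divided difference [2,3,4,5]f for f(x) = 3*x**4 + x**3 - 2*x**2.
43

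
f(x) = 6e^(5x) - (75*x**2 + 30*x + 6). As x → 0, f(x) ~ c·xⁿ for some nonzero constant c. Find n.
3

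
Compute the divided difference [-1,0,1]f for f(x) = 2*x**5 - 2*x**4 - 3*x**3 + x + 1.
-2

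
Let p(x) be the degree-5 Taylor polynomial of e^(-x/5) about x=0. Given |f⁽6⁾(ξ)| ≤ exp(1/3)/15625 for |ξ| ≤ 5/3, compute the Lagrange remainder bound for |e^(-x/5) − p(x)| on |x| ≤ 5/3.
exp(1/3)/524880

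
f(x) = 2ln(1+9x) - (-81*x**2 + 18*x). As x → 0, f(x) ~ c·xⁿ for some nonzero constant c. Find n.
3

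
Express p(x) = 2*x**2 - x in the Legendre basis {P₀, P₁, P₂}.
(2/3)P₀ - P₁ + (4/3)P₂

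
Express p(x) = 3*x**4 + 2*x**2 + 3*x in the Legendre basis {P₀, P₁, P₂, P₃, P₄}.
(19/15)P₀ + (3)P₁ + (64/21)P₂ + (24/35)P₄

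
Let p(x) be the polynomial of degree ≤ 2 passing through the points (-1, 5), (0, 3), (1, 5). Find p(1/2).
7/2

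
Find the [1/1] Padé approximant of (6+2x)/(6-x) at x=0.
(x/3 + 1)/(1 - x/6)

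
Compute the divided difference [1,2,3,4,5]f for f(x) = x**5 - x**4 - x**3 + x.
14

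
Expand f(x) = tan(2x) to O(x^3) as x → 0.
2*x + O(x**3)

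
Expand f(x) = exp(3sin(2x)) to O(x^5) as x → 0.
1 + 6*x + 18*x**2 + 32*x**3 + 30*x**4 + O(x**5)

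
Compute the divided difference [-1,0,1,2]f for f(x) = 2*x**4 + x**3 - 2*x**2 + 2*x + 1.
5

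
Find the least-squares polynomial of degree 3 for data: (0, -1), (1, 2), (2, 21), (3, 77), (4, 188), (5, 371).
-107/126 + (-121/756)x + (-139/252)x² + (167/54)x³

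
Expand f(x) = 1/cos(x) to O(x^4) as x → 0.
1 + x**2/2 + O(x**4)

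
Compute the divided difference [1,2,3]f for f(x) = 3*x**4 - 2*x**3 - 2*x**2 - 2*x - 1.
61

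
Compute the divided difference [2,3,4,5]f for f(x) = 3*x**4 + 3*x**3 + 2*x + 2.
45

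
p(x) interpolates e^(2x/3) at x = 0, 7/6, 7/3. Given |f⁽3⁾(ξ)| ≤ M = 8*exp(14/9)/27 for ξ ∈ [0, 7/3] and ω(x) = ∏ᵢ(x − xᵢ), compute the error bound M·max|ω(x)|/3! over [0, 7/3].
343*sqrt(3)*exp(14/9)/19683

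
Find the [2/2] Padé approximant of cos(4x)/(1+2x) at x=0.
(-16*x**2/3 - 2*x/3 + 1)/(4*x**2/3 + 4*x/3 + 1)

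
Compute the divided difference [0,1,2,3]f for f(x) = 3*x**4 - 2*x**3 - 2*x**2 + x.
16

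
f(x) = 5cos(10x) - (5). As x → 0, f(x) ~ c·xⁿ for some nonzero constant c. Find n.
2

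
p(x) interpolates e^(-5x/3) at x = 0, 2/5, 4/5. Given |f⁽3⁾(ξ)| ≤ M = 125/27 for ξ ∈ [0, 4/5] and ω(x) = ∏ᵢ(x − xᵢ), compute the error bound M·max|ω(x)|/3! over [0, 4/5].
8*sqrt(3)/729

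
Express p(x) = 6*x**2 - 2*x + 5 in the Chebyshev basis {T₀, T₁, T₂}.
(8)T₀ + (-2)T₁ + (3)T₂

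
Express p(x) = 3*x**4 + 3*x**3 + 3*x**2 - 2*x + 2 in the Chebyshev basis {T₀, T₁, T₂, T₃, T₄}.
(37/8)T₀ + (1/4)T₁ + (3)T₂ + (3/4)T₃ + (3/8)T₄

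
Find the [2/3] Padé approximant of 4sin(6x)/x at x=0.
(24 - 504*x**2/5)/(9*x**2/5 + 1)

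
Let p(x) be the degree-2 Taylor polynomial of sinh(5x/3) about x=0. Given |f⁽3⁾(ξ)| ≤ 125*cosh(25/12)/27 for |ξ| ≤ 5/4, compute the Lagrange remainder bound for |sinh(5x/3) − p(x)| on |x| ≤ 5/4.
15625*cosh(25/12)/10368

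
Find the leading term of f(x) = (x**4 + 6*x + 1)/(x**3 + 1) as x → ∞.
x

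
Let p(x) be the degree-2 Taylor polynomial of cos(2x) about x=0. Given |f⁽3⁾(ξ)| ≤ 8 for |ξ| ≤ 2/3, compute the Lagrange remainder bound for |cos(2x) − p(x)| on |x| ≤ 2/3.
32/81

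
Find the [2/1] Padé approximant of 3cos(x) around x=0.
3 - 3*x**2/2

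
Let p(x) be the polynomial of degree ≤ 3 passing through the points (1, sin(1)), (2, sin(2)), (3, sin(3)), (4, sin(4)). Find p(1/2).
-35*sin(2)/16 + 21*sin(3)/16 - 5*sin(4)/16 + 35*sin(1)/16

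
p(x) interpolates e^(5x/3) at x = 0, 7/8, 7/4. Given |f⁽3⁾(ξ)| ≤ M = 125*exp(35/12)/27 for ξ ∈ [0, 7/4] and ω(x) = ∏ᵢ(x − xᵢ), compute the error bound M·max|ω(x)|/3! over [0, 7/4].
42875*sqrt(3)*exp(35/12)/373248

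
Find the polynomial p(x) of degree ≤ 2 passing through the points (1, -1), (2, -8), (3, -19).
-2*x**2 - x + 2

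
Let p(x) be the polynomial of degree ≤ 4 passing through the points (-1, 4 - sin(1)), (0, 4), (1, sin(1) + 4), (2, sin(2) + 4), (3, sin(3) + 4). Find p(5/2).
-65*sin(1)/128 + 35*sin(3)/128 + 35*sin(2)/32 + 4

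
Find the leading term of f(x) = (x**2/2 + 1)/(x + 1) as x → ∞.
x/2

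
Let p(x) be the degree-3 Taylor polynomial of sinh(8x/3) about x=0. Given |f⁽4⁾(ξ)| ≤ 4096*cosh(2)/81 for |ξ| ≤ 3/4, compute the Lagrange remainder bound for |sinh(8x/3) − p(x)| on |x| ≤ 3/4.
2*cosh(2)/3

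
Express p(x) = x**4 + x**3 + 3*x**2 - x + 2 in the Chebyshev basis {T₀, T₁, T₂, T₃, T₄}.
(31/8)T₀ + (-1/4)T₁ + (2)T₂ + (1/4)T₃ + (1/8)T₄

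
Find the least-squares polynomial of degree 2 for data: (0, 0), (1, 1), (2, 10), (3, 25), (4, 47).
-1/7 + (-67/35)x + (24/7)x²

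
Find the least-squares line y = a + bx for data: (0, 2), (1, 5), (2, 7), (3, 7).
a = 27/10, b = 17/10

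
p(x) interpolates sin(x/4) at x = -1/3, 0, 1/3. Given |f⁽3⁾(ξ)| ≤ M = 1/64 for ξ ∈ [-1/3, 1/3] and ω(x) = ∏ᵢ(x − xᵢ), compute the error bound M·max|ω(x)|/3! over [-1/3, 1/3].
sqrt(3)/46656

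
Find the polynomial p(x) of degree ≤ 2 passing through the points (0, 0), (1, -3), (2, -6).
-3*x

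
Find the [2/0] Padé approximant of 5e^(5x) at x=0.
125*x**2/2 + 25*x + 5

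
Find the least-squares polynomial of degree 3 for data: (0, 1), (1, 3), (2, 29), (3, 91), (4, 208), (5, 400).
29/42 + (-353/252)x + (151/84)x² + (26/9)x³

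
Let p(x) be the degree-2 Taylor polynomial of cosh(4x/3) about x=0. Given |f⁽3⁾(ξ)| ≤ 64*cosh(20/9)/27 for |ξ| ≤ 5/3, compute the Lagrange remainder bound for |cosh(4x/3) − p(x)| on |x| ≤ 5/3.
4000*cosh(20/9)/2187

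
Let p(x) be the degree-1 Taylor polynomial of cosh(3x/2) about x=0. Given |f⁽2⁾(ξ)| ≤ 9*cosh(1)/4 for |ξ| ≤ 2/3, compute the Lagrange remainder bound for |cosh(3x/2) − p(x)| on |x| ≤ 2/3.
cosh(1)/2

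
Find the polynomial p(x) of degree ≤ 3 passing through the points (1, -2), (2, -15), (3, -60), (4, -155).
-3*x**3 + 2*x**2 + 2*x - 3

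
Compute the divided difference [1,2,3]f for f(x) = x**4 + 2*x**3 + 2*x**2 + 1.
39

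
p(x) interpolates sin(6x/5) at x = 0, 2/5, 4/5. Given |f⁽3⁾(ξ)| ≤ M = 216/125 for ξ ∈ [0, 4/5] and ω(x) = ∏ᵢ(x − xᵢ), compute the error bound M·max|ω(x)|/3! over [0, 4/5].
64*sqrt(3)/15625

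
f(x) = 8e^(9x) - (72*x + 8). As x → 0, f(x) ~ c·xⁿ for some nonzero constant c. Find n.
2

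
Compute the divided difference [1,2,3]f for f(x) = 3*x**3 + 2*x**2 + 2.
20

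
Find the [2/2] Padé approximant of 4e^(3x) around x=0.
(3*x**2 + 6*x + 4)/(3*x**2/4 - 3*x/2 + 1)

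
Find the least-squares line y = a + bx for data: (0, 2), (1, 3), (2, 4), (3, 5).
a = 2, b = 1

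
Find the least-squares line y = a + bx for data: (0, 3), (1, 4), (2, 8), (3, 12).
a = 21/10, b = 31/10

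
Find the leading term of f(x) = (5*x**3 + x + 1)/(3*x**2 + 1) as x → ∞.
5*x/3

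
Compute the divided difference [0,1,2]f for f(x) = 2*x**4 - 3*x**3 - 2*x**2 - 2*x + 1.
3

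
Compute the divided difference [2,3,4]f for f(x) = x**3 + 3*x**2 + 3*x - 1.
12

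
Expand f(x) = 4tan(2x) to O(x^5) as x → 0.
8*x + 32*x**3/3 + O(x**5)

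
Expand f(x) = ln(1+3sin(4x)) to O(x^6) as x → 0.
12*x - 72*x**2 + 544*x**3 - 4800*x**4 + 45184*x**5 + O(x**6)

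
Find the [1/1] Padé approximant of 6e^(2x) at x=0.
(6*x + 6)/(1 - x)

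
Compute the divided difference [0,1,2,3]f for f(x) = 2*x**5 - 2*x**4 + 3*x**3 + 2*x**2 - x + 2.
41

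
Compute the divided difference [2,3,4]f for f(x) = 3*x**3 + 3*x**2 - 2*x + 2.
30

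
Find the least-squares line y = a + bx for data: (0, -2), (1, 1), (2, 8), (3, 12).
a = -13/5, b = 49/10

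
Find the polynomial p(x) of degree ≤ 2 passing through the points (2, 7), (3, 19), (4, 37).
3*x**2 - 3*x + 1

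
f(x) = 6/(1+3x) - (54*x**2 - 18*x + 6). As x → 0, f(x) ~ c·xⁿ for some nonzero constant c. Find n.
3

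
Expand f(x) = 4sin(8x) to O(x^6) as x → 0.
32*x - 1024*x**3/3 + 16384*x**5/15 + O(x**6)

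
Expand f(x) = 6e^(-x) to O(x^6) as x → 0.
6 - 6*x + 3*x**2 - x**3 + x**4/4 - x**5/20 + O(x**6)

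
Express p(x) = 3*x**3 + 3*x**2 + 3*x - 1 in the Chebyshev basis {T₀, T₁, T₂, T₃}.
(1/2)T₀ + (21/4)T₁ + (3/2)T₂ + (3/4)T₃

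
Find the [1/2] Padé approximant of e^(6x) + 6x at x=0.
(74*x/7 + 1)/(-6*x**2/7 - 10*x/7 + 1)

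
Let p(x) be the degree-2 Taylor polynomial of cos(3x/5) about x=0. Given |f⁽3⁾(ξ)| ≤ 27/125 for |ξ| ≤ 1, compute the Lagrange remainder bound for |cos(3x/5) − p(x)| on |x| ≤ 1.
9/250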